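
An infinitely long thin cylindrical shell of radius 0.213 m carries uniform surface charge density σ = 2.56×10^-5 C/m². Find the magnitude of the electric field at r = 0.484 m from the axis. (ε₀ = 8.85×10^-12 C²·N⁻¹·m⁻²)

By cylindrical symmetry E is radial; use a coaxial Gaussian cylinder of radius 0.484 m and length L (r > 0.213 m).
The whole shell is enclosed: λ_enc = σ·2πR = (2.56×10^-5)·2π·(0.213) = 3.426×10^-5 C/m.
Since E is radial and uniform over the curved surface, Φ = E·2πrL = Q_enc/ε₀ = λ_enc L/ε₀.
E = |λ_enc|/(2πε₀r) = (3.426×10^-5)/(2π·8.85×10^-12·0.484) = 1.27e6 N/C.

E ≈ 1.27×10^6 N/C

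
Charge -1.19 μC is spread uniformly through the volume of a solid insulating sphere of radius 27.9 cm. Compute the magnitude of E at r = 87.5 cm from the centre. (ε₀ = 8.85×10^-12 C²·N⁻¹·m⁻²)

Symmetry ⇒ E = E(r) r̂. Gaussian sphere of radius r = 87.5 cm (r > R, so the entire charge is enclosed).
Q_enc = -1.19 μC = -1.19e-6 C.
Since E is radial and uniform over the Gaussian sphere, Φ = E·4πr² = Q_enc/ε₀.
E = |Q_enc|/(4πε₀r²) = (1.19e-6)/(4π·8.85×10^-12·(0.875)²) = 1.40×10^4 N/C.

1.40e4 N/C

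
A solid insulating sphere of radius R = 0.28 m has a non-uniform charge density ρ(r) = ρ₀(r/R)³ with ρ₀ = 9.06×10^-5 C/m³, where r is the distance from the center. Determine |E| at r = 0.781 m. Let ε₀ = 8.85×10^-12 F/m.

|E| ≈ 6.14e4 V/m

Symmetry ⇒ E = E(r) r̂. Gaussian sphere of radius r = 0.781 m (r > R, all charge enclosed).
Q_enc = 4π ∫₀^R ρ₀(r'/R)^3 r'² dr' = 4πρ₀R³/6 = 4.165×10^-6 C.
Gauss's law: E·4πr² = Q_enc/ε₀.
E = |Q_enc|/(4πε₀r²) = (4.165e-6)/(4π·8.85×10^-12·(0.781)²) = 6.14e4 N/C.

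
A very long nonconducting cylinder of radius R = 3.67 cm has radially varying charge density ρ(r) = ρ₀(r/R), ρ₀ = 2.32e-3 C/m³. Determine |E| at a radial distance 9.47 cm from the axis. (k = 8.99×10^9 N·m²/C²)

By cylindrical symmetry E is radial; use a coaxial Gaussian cylinder of radius 9.47 cm and length L (r > R, full charge per length enclosed).
λ_enc = 2π ∫₀^R ρ₀(r'/R)^1 r' dr' = 2πρ₀R²/3 = 6.545e-6 C/m.
Gauss's law: E·2πrL = λ_enc L/ε₀.
E = 2k|λ_enc|/r = 2(8.99×10^9)(6.545×10^-6)/(0.0947) = 1.24e6 N/C.

E = 1.24e6 V/m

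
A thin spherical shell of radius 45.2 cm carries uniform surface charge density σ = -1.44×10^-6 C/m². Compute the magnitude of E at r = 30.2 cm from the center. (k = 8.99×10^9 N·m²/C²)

E = 0

Take a concentric spherical Gaussian surface of radius r = 30.2 cm (inside the shell, r < 45.2 cm).
No charge lies within this surface, so Q_enc = 0 and Gauss's law gives E·4πr² = 0 ⇒ E = 0.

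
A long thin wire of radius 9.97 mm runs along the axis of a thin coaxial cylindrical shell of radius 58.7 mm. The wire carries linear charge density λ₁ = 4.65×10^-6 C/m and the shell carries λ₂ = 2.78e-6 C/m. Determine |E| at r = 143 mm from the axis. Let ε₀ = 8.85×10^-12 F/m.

E ≈ 9.34×10^5 N/C

Choose a coaxial cylinder of radius r = 143 mm (arbitrary length L) as the Gaussian surface (r > 58.7 mm, enclosing both).
λ_enc = λ₁ + λ₂ = (4.65×10^-6) + (2.78e-6) = 7.43e-6 C/m.
Since E is radial and uniform over the curved surface, Φ = E·2πrL = Q_enc/ε₀ = λ_enc L/ε₀.
E = |λ_enc|/(2πε₀r) = (7.43e-6)/(2π·8.85×10^-12·0.143) = 9.34×10^5 N/C.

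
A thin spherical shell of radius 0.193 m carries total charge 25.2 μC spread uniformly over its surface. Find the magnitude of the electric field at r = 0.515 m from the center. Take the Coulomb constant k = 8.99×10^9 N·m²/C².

E ≈ 8.54e5 N/C

Symmetry ⇒ E = E(r) r̂. Gaussian sphere of radius r = 0.515 m (r > 0.193 m).
The entire shell is enclosed: Q_enc = 2.52e-5 C.
Applying ∮E·dA = Q_enc/ε₀ with Φ = E(4πr²):
E = k|Q_enc|/r² = (8.99×10^9)(2.52e-5)/(0.515)² = 8.54e5 N/C.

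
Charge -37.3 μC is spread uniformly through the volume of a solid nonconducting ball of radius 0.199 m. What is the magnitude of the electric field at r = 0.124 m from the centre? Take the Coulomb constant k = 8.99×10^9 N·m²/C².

Use a concentric Gaussian sphere at r = 0.124 m (r < R).
For a uniform sphere the enclosed fraction is (r/R)³, so Q_enc = (-37.3 μC)(0.124/0.199)³ = -9.024×10^-6 C.
Applying ∮E·dA = Q_enc/ε₀ with Φ = E(4πr²):
E = k|Q_enc|/r² = (8.99×10^9)(9.024×10^-6)/(0.124)² = 5.28e6 N/C.

|E| = 5.28e6 N/C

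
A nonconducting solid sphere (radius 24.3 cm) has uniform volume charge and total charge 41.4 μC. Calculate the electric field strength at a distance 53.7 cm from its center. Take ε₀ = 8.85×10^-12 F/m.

|E| ≈ 1.29e6 N/C

By spherical symmetry E is radial; choose a Gaussian sphere of radius r = 53.7 cm (r > R, so the entire charge is enclosed).
Q_enc = 41.4 μC = 4.14×10^-5 C.
Since E is radial and uniform over the Gaussian sphere, Φ = E·4πr² = Q_enc/ε₀.
E = |Q_enc|/(4πε₀r²) = (4.14×10^-5)/(4π·8.85×10^-12·(0.537)²) = 1.29×10^6 N/C.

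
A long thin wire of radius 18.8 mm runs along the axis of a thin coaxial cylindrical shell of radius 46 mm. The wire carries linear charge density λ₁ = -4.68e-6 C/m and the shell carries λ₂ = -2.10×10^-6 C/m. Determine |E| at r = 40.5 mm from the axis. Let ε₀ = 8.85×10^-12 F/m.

Take a coaxial cylindrical Gaussian surface of radius r = 40.5 mm and length L (between the conductors, 18.8 mm < r < 46 mm).
The shell at 46 mm lies outside the Gaussian surface, so λ_enc = λ₁ = -4.68×10^-6 C/m.
Applying ∮E·dA = Q_enc/ε₀ with the end caps contributing no flux:
E = |λ_enc|/(2πε₀r) = (4.68×10^-6)/(2π·8.85×10^-12·0.0405) = 2.08×10^6 N/C.

|E| = 2.08e6 V/m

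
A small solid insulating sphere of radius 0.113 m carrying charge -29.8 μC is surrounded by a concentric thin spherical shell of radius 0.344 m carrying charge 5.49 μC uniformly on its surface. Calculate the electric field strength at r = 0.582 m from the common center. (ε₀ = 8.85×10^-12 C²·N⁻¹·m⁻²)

E = 6.45×10^5 N/C

Symmetry ⇒ E = E(r) r̂. Gaussian sphere of radius r = 0.582 m (r > 0.344 m, enclosing both).
Q_enc = (-29.8 μC) + (5.49 μC) = -2.431×10^-5 C.
Since E is radial and uniform over the Gaussian sphere, Φ = E·4πr² = Q_enc/ε₀.
E = |Q_enc|/(4πε₀r²) = (2.431e-5)/(4π·8.85×10^-12·(0.582)²) = 6.45e5 N/C.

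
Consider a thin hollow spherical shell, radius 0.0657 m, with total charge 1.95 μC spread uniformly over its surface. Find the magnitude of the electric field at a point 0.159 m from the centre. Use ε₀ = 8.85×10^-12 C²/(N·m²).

Take a concentric spherical Gaussian surface of radius r = 0.159 m (r > 0.0657 m).
The entire shell is enclosed: Q_enc = 1.95e-6 C.
Gauss's law: E·4πr² = Q_enc/ε₀.
E = |Q_enc|/(4πε₀r²) = (1.95×10^-6)/(4π·8.85×10^-12·(0.159)²) = 6.94×10^5 N/C.

6.94×10^5 N/C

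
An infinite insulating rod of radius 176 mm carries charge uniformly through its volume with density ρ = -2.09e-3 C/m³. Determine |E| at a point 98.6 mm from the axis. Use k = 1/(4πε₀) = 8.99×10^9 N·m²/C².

|E| = 1.16×10^7 V/m

Coaxial Gaussian cylinder, radius r = 98.6 mm, length L (r < R).
Charge inside radius r per length L is ρ·πr²·L, so λ_enc = ρπr² = -6.383e-5 C/m.
Since E is radial and uniform over the curved surface, Φ = E·2πrL = Q_enc/ε₀ = λ_enc L/ε₀.
E = 2k|λ_enc|/r = 2(8.99×10^9)(6.383×10^-5)/(0.0986) = 1.16×10^7 N/C.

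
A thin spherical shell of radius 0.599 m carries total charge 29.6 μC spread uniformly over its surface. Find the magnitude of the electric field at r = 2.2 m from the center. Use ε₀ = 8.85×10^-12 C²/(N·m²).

Take a concentric spherical Gaussian surface of radius r = 2.2 m (r > 0.599 m).
The entire shell is enclosed: Q_enc = 2.96e-5 C.
By Gauss's law, ∮E·dA = E·4πr² = Q_enc/ε₀.
E = |Q_enc|/(4πε₀r²) = (2.96e-5)/(4π·8.85×10^-12·(2.2)²) = 5.50e4 N/C.

|E| ≈ 5.50×10^4 V/m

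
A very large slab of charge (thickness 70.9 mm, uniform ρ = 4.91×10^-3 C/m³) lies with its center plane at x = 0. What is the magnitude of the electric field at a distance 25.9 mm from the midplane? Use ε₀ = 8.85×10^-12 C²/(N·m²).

By symmetry E is perpendicular to the slab. A Gaussian pillbox from −25.9 mm to +25.9 mm (face area A) lies entirely within the slab.
Q_enc = ρ·(2x)·A and flux = 2EA, so 2EA = 2ρxA/ε₀ ⇒ E = |ρ|x/ε₀.
E = (4.91×10^-3)(0.0259)/(8.85×10^-12) = 1.44×10^7 N/C.

|E| ≈ 1.44×10^7 N/C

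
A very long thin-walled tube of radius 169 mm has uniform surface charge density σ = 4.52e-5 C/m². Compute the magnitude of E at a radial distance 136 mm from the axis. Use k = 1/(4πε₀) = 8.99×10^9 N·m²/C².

|E| = 0 V/m

Coaxial Gaussian cylinder, radius r = 136 mm, length L (r < 169 mm, inside the shell).
All the surface charge lies outside this cylinder: Q_enc = 0, hence E = 0.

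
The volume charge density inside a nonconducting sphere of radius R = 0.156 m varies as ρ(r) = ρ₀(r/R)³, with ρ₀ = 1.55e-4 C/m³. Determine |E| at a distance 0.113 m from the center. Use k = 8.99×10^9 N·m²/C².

Symmetry ⇒ E = E(r) r̂. Gaussian sphere of radius r = 0.113 m (r < R).
Q_enc = ∫₀^r ρ(r')·4πr'² dr' = (4πρ₀/R³) ∫₀^r r'^5 dr' = 4πρ₀ r^6/(6·R³) = 1.78×10^-7 C.
By Gauss's law, ∮E·dA = E·4πr² = Q_enc/ε₀.
E = k|Q_enc|/r² = (8.99×10^9)(1.78×10^-7)/(0.113)² = 1.25×10^5 N/C.

1.25e5 N/C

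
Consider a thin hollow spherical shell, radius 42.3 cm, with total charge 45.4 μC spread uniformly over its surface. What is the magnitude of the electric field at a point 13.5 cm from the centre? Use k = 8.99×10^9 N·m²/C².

E = 0 (no enclosed charge)

Use a concentric Gaussian sphere at r = 13.5 cm (inside the shell, r < 42.3 cm).
All the charge is outside the Gaussian surface: Q_enc = 0, hence E = 0 everywhere inside the shell.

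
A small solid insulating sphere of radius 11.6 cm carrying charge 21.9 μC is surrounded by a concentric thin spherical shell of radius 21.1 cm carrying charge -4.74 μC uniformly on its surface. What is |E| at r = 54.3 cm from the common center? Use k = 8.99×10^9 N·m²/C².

E = 5.23×10^5 N/C

Symmetry ⇒ E = E(r) r̂. Gaussian sphere of radius r = 54.3 cm (r > 21.1 cm, enclosing both).
Q_enc = (21.9 μC) + (-4.74 μC) = 1.716e-5 C.
Applying ∮E·dA = Q_enc/ε₀ with Φ = E(4πr²):
E = k|Q_enc|/r² = (8.99×10^9)(1.716×10^-5)/(0.543)² = 5.23×10^5 N/C.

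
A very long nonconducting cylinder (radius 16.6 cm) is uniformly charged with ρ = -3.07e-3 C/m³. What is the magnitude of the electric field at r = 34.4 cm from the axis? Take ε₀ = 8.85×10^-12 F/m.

|E| = 1.39×10^7 N/C

Coaxial Gaussian cylinder, radius r = 34.4 cm, length L (r > 16.6 cm, full cross-section enclosed).
λ_enc = ρ·πR² = (-3.07e-3)π(0.166)² = -2.658×10^-4 C/m.
Applying ∮E·dA = Q_enc/ε₀ with the end caps contributing no flux:
E = |λ_enc|/(2πε₀r) = (2.658e-4)/(2π·8.85×10^-12·0.344) = 1.39×10^7 N/C.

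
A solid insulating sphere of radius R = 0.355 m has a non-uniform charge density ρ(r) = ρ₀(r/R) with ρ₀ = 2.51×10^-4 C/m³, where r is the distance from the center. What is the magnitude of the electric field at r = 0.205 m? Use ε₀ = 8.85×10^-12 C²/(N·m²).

By spherical symmetry E is radial; choose a Gaussian sphere of radius r = 0.205 m (r < R).
Integrate the density: Q_enc = 4π ∫₀^r ρ₀(r'/R)^1 r'² dr' = 4πρ₀ r^4/(4·R) = 3.923×10^-6 C.
By Gauss's law, ∮E·dA = E·4πr² = Q_enc/ε₀.
E = |Q_enc|/(4πε₀r²) = (3.923×10^-6)/(4π·8.85×10^-12·(0.205)²) = 8.39×10^5 N/C.

E = 8.39e5 N/C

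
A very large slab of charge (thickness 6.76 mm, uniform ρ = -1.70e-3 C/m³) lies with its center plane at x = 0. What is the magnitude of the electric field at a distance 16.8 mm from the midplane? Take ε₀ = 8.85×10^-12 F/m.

6.49e5 V/m

The point |x| = 16.8 mm lies outside the slab (half-thickness 0.00338 m). A symmetric pillbox spanning the full slab encloses Q_enc = ρ·d·A.
Flux = 2EA ⇒ E = |ρ|d/(2ε₀), independent of distance outside.
E = (1.70e-3)(0.00676)/(2·8.85×10^-12) = 6.49e5 N/C.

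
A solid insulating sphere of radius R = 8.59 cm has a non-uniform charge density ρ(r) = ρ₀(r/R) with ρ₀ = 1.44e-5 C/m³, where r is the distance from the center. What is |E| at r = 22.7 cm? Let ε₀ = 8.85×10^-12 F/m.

Use a concentric Gaussian sphere at r = 22.7 cm (r > R, all charge enclosed).
Q_enc = 4π ∫₀^R ρ₀(r'/R)^1 r'² dr' = 4πρ₀R³/4 = 2.867×10^-8 C.
Applying ∮E·dA = Q_enc/ε₀ with Φ = E(4πr²):
E = |Q_enc|/(4πε₀r²) = (2.867×10^-8)/(4π·8.85×10^-12·(0.227)²) = 5.00×10^3 N/C.

|E| ≈ 5.00e3 V/m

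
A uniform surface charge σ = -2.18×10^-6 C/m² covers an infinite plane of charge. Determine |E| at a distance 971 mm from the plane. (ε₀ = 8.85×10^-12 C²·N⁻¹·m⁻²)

E ≈ 1.23×10^5 N/C

Choose a cylindrical pillbox piercing the sheet, end faces (area A) parallel to it.
Only the two end caps contribute flux: Φ = 2EA. With Q_enc = σA, Gauss's law gives E = |σ|/(2ε₀).
E = |σ|/(2ε₀) = (2.18e-6)/(2·8.85×10^-12) = 1.23×10^5 N/C.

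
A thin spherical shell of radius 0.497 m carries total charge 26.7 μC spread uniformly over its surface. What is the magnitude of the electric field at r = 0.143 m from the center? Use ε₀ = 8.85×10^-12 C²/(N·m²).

By spherical symmetry E is radial; choose a Gaussian sphere of radius r = 0.143 m (inside the shell, r < 0.497 m).
No charge lies within this surface, so Q_enc = 0 and Gauss's law gives E·4πr² = 0 ⇒ E = 0.

|E| = 0 N/C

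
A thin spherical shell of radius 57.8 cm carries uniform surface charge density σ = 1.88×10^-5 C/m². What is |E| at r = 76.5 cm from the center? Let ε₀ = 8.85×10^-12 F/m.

Use a concentric Gaussian sphere at r = 76.5 cm (r > 57.8 cm).
The entire shell is enclosed: Q_enc = σ·4πR² = (1.88×10^-5)·4π·(0.578)² = 7.893×10^-5 C.
Applying ∮E·dA = Q_enc/ε₀ with Φ = E(4πr²):
E = |Q_enc|/(4πε₀r²) = (7.893e-5)/(4π·8.85×10^-12·(0.765)²) = 1.21×10^6 N/C.

|E| = 1.21×10^6 N/C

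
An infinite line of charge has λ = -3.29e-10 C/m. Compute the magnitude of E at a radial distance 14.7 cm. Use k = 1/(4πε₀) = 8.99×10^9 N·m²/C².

Take a coaxial cylindrical Gaussian surface of radius r = 14.7 cm and length L.
Q_enc = λL, so λ_enc = -3.29×10^-10 C/m.
Since E is radial and uniform over the curved surface, Φ = E·2πrL = Q_enc/ε₀ = λ_enc L/ε₀.
E = 2k|λ_enc|/r = 2(8.99×10^9)(3.29×10^-10)/(0.147) = 40.2 N/C.

|E| = 40.2 N/C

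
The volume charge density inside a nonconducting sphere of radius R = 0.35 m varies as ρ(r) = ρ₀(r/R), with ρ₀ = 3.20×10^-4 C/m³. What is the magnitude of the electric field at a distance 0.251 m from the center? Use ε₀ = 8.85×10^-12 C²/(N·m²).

Take a concentric spherical Gaussian surface of radius r = 0.251 m (r < R).
Q_enc = ∫₀^r ρ(r')·4πr'² dr' = (4πρ₀/R) ∫₀^r r'^3 dr' = 4πρ₀ r^4/(4·R) = 1.14e-5 C.
By Gauss's law, ∮E·dA = E·4πr² = Q_enc/ε₀.
E = |Q_enc|/(4πε₀r²) = (1.14e-5)/(4π·8.85×10^-12·(0.251)²) = 1.63e6 N/C.

|E| = 1.63e6 V/m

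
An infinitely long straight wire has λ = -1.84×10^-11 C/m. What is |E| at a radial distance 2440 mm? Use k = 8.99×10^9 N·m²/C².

|E| = 0.136 N/C

By cylindrical symmetry E is radial; use a coaxial Gaussian cylinder of radius 2440 mm and length L.
Q_enc = λL, so λ_enc = -1.84×10^-11 C/m.
Gauss's law: E·2πrL = λ_enc L/ε₀.
E = 2k|λ_enc|/r = 2(8.99×10^9)(1.84e-11)/(2.44) = 0.136 N/C.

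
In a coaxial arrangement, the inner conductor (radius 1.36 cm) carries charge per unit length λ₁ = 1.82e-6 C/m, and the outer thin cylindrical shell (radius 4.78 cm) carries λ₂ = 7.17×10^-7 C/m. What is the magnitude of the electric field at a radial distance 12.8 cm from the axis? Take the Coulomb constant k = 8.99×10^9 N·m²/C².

E = 3.56×10^5 V/m

By cylindrical symmetry E is radial; use a coaxial Gaussian cylinder of radius 12.8 cm and length L (r > 4.78 cm, enclosing both).
λ_enc = λ₁ + λ₂ = (1.82×10^-6) + (7.17×10^-7) = 2.537×10^-6 C/m.
Gauss's law: E·2πrL = λ_enc L/ε₀.
E = 2k|λ_enc|/r = 2(8.99×10^9)(2.537×10^-6)/(0.128) = 3.56×10^5 N/C.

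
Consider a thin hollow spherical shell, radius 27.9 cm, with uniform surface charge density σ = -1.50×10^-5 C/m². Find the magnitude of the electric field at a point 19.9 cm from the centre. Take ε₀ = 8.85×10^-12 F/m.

E = 0

Symmetry ⇒ E = E(r) r̂. Gaussian sphere of radius r = 19.9 cm (inside the shell, r < 27.9 cm).
All the charge is outside the Gaussian surface: Q_enc = 0, hence E = 0 everywhere inside the shell.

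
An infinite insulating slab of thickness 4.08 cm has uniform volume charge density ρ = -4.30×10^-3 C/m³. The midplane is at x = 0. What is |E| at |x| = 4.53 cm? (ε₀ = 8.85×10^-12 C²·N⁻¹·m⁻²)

The point |x| = 4.53 cm lies outside the slab (half-thickness 0.0204 m). A symmetric pillbox spanning the full slab encloses Q_enc = ρ·d·A.
Flux = 2EA ⇒ E = |ρ|d/(2ε₀), independent of distance outside.
E = (4.30×10^-3)(0.0408)/(2·8.85×10^-12) = 9.91×10^6 N/C.

9.91×10^6 N/C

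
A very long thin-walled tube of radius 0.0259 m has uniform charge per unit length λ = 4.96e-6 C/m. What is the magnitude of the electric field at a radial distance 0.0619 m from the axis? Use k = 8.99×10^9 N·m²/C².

Coaxial Gaussian cylinder, radius r = 0.0619 m, length L (r > 0.0259 m).
The full line charge is enclosed: λ_enc = 4.96e-6 C/m.
Since E is radial and uniform over the curved surface, Φ = E·2πrL = Q_enc/ε₀ = λ_enc L/ε₀.
E = 2k|λ_enc|/r = 2(8.99×10^9)(4.96×10^-6)/(0.0619) = 1.44e6 N/C.

1.44e6 V/m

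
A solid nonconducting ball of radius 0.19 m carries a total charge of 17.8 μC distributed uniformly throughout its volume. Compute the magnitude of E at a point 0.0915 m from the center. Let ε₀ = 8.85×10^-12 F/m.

|E| = 2.14×10^6 V/m

Symmetry ⇒ E = E(r) r̂. Gaussian sphere of radius r = 0.0915 m (r < R).
Only the charge within r is enclosed: Q_enc = Q·(r/R)³ = (17.8 μC)·(0.0915 m/0.19 m)³ = 1.988e-6 C.
By Gauss's law, ∮E·dA = E·4πr² = Q_enc/ε₀.
E = |Q_enc|/(4πε₀r²) = (1.988×10^-6)/(4π·8.85×10^-12·(0.0915)²) = 2.14×10^6 N/C.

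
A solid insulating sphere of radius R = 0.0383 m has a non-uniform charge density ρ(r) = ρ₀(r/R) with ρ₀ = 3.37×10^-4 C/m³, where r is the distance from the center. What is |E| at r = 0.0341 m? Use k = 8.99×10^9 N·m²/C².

By spherical symmetry E is radial; choose a Gaussian sphere of radius r = 0.0341 m (r < R).
Integrate the density: Q_enc = 4π ∫₀^r ρ₀(r'/R)^1 r'² dr' = 4πρ₀ r^4/(4·R) = 3.738e-8 C.
By Gauss's law, ∮E·dA = E·4πr² = Q_enc/ε₀.
E = k|Q_enc|/r² = (8.99×10^9)(3.738e-8)/(0.0341)² = 2.89e5 N/C.

E = 2.89×10^5 N/C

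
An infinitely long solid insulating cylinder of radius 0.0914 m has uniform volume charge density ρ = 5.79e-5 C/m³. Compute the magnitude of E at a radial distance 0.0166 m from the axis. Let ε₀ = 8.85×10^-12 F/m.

Choose a coaxial cylinder of radius r = 0.0166 m (arbitrary length L) as the Gaussian surface (r < R).
Charge inside radius r per length L is ρ·πr²·L, so λ_enc = ρπr² = 5.012e-8 C/m.
By Gauss's law (flux through the curved wall only), E·2πrL = λ_enc L/ε₀.
E = |λ_enc|/(2πε₀r) = (5.012×10^-8)/(2π·8.85×10^-12·0.0166) = 5.43e4 N/C.

E ≈ 5.43×10^4 N/C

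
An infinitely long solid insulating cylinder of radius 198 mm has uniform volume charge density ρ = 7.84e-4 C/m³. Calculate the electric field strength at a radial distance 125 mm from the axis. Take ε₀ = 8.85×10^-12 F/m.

|E| ≈ 5.54e6 N/C

Coaxial Gaussian cylinder, radius r = 125 mm, length L (r < R).
Charge inside radius r per length L is ρ·πr²·L, so λ_enc = ρπr² = 3.848e-5 C/m.
By Gauss's law (flux through the curved wall only), E·2πrL = λ_enc L/ε₀.
E = |λ_enc|/(2πε₀r) = (3.848×10^-5)/(2π·8.85×10^-12·0.125) = 5.54×10^6 N/C.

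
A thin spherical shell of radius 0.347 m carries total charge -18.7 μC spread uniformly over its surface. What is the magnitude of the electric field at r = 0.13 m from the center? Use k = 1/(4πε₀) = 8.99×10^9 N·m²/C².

Take a concentric spherical Gaussian surface of radius r = 0.13 m (inside the shell, r < 0.347 m).
No charge lies within this surface, so Q_enc = 0 and Gauss's law gives E·4πr² = 0 ⇒ E = 0.

E = 0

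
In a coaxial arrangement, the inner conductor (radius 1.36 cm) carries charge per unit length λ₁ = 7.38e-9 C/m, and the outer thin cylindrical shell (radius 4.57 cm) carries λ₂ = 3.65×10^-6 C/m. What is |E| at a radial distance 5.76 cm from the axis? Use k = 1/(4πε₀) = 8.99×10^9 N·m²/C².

|E| = 1.14×10^6 N/C

Choose a coaxial cylinder of radius r = 5.76 cm (arbitrary length L) as the Gaussian surface (r > 4.57 cm, enclosing both).
λ_enc = λ₁ + λ₂ = (7.38×10^-9) + (3.65×10^-6) = 3.657×10^-6 C/m.
By Gauss's law (flux through the curved wall only), E·2πrL = λ_enc L/ε₀.
E = 2k|λ_enc|/r = 2(8.99×10^9)(3.657×10^-6)/(0.0576) = 1.14×10^6 N/C.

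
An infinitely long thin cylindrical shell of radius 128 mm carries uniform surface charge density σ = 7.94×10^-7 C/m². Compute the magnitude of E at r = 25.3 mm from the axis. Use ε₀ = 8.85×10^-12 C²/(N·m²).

E = 0

By cylindrical symmetry E is radial; use a coaxial Gaussian cylinder of radius 25.3 mm and length L (r < 128 mm, inside the shell).
No charge is enclosed, so Gauss's law gives E·2πrL = 0 ⇒ E = 0.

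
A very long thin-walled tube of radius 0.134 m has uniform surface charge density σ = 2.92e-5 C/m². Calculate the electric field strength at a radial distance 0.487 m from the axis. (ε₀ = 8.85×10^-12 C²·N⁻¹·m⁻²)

E = 9.08×10^5 N/C

By cylindrical symmetry E is radial; use a coaxial Gaussian cylinder of radius 0.487 m and length L (r > 0.134 m).
The whole shell is enclosed: λ_enc = σ·2πR = (2.92e-5)·2π·(0.134) = 2.458×10^-5 C/m.
Since E is radial and uniform over the curved surface, Φ = E·2πrL = Q_enc/ε₀ = λ_enc L/ε₀.
E = |λ_enc|/(2πε₀r) = (2.458e-5)/(2π·8.85×10^-12·0.487) = 9.08×10^5 N/C.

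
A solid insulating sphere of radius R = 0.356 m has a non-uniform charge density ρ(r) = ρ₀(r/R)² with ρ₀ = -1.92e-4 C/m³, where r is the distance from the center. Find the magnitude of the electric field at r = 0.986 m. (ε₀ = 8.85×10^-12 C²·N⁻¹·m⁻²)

|E| ≈ 2.01e5 N/C

Symmetry ⇒ E = E(r) r̂. Gaussian sphere of radius r = 0.986 m (r > R, all charge enclosed).
Q_enc = 4π ∫₀^R ρ₀(r'/R)^2 r'² dr' = 4πρ₀R³/5 = -2.177×10^-5 C.
Gauss's law: E·4πr² = Q_enc/ε₀.
E = |Q_enc|/(4πε₀r²) = (2.177e-5)/(4π·8.85×10^-12·(0.986)²) = 2.01×10^5 N/C.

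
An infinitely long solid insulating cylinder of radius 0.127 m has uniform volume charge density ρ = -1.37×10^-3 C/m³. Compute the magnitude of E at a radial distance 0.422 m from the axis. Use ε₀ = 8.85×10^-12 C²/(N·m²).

2.96e6 V/m

Take a coaxial cylindrical Gaussian surface of radius r = 0.422 m and length L (r > 0.127 m, full cross-section enclosed).
λ_enc = ρ·πR² = (-1.37×10^-3)π(0.127)² = -6.942×10^-5 C/m.
By Gauss's law (flux through the curved wall only), E·2πrL = λ_enc L/ε₀.
E = |λ_enc|/(2πε₀r) = (6.942e-5)/(2π·8.85×10^-12·0.422) = 2.96e6 N/C.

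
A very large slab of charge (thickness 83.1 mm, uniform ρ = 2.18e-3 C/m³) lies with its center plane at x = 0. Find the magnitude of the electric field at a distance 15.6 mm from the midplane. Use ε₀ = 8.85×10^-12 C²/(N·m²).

By symmetry E is perpendicular to the slab. A Gaussian pillbox from −15.6 mm to +15.6 mm (face area A) lies entirely within the slab.
Q_enc = ρ·(2x)·A and flux = 2EA, so 2EA = 2ρxA/ε₀ ⇒ E = |ρ|x/ε₀.
E = (2.18×10^-3)(0.0156)/(8.85×10^-12) = 3.84×10^6 N/C.

|E| = 3.84×10^6 V/m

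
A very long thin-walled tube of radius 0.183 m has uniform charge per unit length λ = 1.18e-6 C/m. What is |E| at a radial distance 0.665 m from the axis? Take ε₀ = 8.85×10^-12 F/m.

|E| = 3.19e4 V/m

Coaxial Gaussian cylinder, radius r = 0.665 m, length L (r > 0.183 m).
The full line charge is enclosed: λ_enc = 1.18×10^-6 C/m.
Gauss's law: E·2πrL = λ_enc L/ε₀.
E = |λ_enc|/(2πε₀r) = (1.18×10^-6)/(2π·8.85×10^-12·0.665) = 3.19×10^4 N/C.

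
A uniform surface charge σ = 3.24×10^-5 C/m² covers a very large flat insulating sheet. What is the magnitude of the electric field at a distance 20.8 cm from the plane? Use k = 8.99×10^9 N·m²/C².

Choose a cylindrical pillbox piercing the sheet, end faces (area A) parallel to it.
Only the two end caps contribute flux: Φ = 2EA. With Q_enc = σA, Gauss's law gives E = |σ|/(2ε₀).
E = 2πk|σ| = 2π(8.99×10^9)(3.24e-5) = 1.83×10^6 N/C.

1.83×10^6 V/m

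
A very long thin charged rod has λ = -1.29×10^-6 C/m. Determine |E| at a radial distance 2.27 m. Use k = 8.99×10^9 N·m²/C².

By cylindrical symmetry E is radial; use a coaxial Gaussian cylinder of radius 2.27 m and length L.
Q_enc = λL, so λ_enc = -1.29×10^-6 C/m.
By Gauss's law (flux through the curved wall only), E·2πrL = λ_enc L/ε₀.
E = 2k|λ_enc|/r = 2(8.99×10^9)(1.29×10^-6)/(2.27) = 1.02×10^4 N/C.

E ≈ 1.02e4 V/m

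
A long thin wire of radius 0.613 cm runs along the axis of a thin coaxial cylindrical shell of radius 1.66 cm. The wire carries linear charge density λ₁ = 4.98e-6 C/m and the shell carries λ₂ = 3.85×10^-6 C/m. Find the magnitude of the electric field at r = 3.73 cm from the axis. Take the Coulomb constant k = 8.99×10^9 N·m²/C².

By cylindrical symmetry E is radial; use a coaxial Gaussian cylinder of radius 3.73 cm and length L (r > 1.66 cm, enclosing both).
λ_enc = λ₁ + λ₂ = (4.98×10^-6) + (3.85×10^-6) = 8.83×10^-6 C/m.
Since E is radial and uniform over the curved surface, Φ = E·2πrL = Q_enc/ε₀ = λ_enc L/ε₀.
E = 2k|λ_enc|/r = 2(8.99×10^9)(8.83×10^-6)/(0.0373) = 4.26e6 N/C.

|E| = 4.26×10^6 N/C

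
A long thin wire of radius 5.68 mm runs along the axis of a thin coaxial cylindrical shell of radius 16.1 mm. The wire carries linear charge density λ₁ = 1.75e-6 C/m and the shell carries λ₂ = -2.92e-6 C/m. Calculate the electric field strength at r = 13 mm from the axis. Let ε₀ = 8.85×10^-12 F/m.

Take a coaxial cylindrical Gaussian surface of radius r = 13 mm and length L (between the conductors, 5.68 mm < r < 16.1 mm).
The shell at 16.1 mm lies outside the Gaussian surface, so λ_enc = λ₁ = 1.75×10^-6 C/m.
Applying ∮E·dA = Q_enc/ε₀ with the end caps contributing no flux:
E = |λ_enc|/(2πε₀r) = (1.75×10^-6)/(2π·8.85×10^-12·0.013) = 2.42e6 N/C.

|E| ≈ 2.42e6 N/C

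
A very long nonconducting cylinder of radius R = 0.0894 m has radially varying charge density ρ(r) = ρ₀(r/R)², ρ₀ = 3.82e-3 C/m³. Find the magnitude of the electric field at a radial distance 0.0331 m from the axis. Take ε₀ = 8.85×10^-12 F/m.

|E| ≈ 4.90×10^5 V/m

Choose a coaxial cylinder of radius r = 0.0331 m (arbitrary length L) as the Gaussian surface (r < R).
λ_enc = ∫₀^r ρ(r')·2πr' dr' = (2πρ₀/R²)·r^4/4 = 9.012×10^-7 C/m.
By Gauss's law (flux through the curved wall only), E·2πrL = λ_enc L/ε₀.
E = |λ_enc|/(2πε₀r) = (9.012×10^-7)/(2π·8.85×10^-12·0.0331) = 4.90×10^5 N/C.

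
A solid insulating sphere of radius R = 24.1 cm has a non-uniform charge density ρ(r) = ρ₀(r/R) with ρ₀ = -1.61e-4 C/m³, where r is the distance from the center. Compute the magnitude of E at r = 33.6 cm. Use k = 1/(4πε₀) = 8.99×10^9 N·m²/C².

|E| ≈ 5.64e5 N/C

Take a concentric spherical Gaussian surface of radius r = 33.6 cm (r > R, all charge enclosed).
Q_enc = 4π ∫₀^R ρ₀(r'/R)^1 r'² dr' = 4πρ₀R³/4 = -7.08×10^-6 C.
By Gauss's law, ∮E·dA = E·4πr² = Q_enc/ε₀.
E = k|Q_enc|/r² = (8.99×10^9)(7.08×10^-6)/(0.336)² = 5.64e5 N/C.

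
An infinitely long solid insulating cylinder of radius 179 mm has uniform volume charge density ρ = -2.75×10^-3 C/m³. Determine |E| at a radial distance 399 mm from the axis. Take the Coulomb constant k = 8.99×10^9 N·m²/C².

Choose a coaxial cylinder of radius r = 399 mm (arbitrary length L) as the Gaussian surface (r > 179 mm, full cross-section enclosed).
λ_enc = ρ·πR² = (-2.75×10^-3)π(0.179)² = -2.768e-4 C/m.
Gauss's law: E·2πrL = λ_enc L/ε₀.
E = 2k|λ_enc|/r = 2(8.99×10^9)(2.768×10^-4)/(0.399) = 1.25×10^7 N/C.

1.25×10^7 N/C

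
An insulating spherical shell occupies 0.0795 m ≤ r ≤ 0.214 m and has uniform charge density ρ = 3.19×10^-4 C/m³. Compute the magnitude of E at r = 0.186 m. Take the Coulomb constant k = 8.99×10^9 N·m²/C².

Symmetry ⇒ E = E(r) r̂. Gaussian sphere of radius r = 0.186 m (within the shell material, 0.0795 m < r < 0.214 m).
Only the shell between 0.0795 m and r is enclosed: Q_enc = ρ·(4π/3)(r³ − a³) = (3.19e-4)·(4π/3)·((0.186)³ − (0.0795)³) = 7.927×10^-6 C.
Applying ∮E·dA = Q_enc/ε₀ with Φ = E(4πr²):
E = k|Q_enc|/r² = (8.99×10^9)(7.927×10^-6)/(0.186)² = 2.06×10^6 N/C.

E = 2.06e6 N/C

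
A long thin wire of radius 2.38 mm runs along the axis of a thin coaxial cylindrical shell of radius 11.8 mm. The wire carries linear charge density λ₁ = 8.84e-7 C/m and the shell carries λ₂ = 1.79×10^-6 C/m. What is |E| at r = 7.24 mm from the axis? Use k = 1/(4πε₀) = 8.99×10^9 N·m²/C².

Coaxial Gaussian cylinder, radius r = 7.24 mm, length L (between the conductors, 2.38 mm < r < 11.8 mm).
The shell at 11.8 mm lies outside the Gaussian surface, so λ_enc = λ₁ = 8.84×10^-7 C/m.
Since E is radial and uniform over the curved surface, Φ = E·2πrL = Q_enc/ε₀ = λ_enc L/ε₀.
E = 2k|λ_enc|/r = 2(8.99×10^9)(8.84×10^-7)/(0.00724) = 2.20e6 N/C.

2.20×10^6 V/m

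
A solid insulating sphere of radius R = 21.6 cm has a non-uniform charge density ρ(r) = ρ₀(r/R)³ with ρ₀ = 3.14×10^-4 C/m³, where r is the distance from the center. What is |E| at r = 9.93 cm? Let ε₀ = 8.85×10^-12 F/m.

By spherical symmetry E is radial; choose a Gaussian sphere of radius r = 9.93 cm (r < R).
Q_enc = ∫₀^r ρ(r')·4πr'² dr' = (4πρ₀/R³) ∫₀^r r'^5 dr' = 4πρ₀ r^6/(6·R³) = 6.256×10^-8 C.
Gauss's law: E·4πr² = Q_enc/ε₀.
E = |Q_enc|/(4πε₀r²) = (6.256e-8)/(4π·8.85×10^-12·(0.0993)²) = 5.71e4 N/C.

E = 5.71e4 V/m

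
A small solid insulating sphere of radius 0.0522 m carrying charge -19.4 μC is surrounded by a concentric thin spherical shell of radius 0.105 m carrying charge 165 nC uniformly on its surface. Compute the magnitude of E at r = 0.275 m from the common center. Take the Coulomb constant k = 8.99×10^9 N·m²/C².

E ≈ 2.29×10^6 N/C

Symmetry ⇒ E = E(r) r̂. Gaussian sphere of radius r = 0.275 m (r > 0.105 m, enclosing both).
Q_enc = (-19.4 μC) + (165 nC) = -1.923×10^-5 C.
Gauss's law: E·4πr² = Q_enc/ε₀.
E = k|Q_enc|/r² = (8.99×10^9)(1.923×10^-5)/(0.275)² = 2.29×10^6 N/C.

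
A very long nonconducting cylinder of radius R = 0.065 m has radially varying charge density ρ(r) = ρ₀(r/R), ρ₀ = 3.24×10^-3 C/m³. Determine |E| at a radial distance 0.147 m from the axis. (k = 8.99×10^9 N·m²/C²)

Take a coaxial cylindrical Gaussian surface of radius r = 0.147 m and length L (r > R, full charge per length enclosed).
λ_enc = 2π ∫₀^R ρ₀(r'/R)^1 r' dr' = 2πρ₀R²/3 = 2.867×10^-5 C/m.
Applying ∮E·dA = Q_enc/ε₀ with the end caps contributing no flux:
E = 2k|λ_enc|/r = 2(8.99×10^9)(2.867×10^-5)/(0.147) = 3.51e6 N/C.

|E| ≈ 3.51e6 N/C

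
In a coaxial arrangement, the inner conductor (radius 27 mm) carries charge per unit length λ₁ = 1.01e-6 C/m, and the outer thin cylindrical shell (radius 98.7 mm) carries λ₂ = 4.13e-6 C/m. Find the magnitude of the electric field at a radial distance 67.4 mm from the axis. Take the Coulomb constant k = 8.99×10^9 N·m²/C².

|E| = 2.69e5 N/C

Coaxial Gaussian cylinder, radius r = 67.4 mm, length L (between the conductors, 27 mm < r < 98.7 mm).
Only the inner wire is enclosed; the outer shell contributes nothing inside itself. λ_enc = λ₁ = 1.01×10^-6 C/m.
Applying ∮E·dA = Q_enc/ε₀ with the end caps contributing no flux:
E = 2k|λ_enc|/r = 2(8.99×10^9)(1.01×10^-6)/(0.0674) = 2.69×10^5 N/C.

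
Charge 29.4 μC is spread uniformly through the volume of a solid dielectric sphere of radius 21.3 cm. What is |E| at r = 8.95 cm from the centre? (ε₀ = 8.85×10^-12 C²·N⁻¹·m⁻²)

Symmetry ⇒ E = E(r) r̂. Gaussian sphere of radius r = 8.95 cm (r < R).
Only the charge within r is enclosed: Q_enc = Q·(r/R)³ = (29.4 μC)·(8.95 cm/21.3 cm)³ = 2.181×10^-6 C.
Applying ∮E·dA = Q_enc/ε₀ with Φ = E(4πr²):
E = |Q_enc|/(4πε₀r²) = (2.181×10^-6)/(4π·8.85×10^-12·(0.0895)²) = 2.45×10^6 N/C.

2.45e6 V/m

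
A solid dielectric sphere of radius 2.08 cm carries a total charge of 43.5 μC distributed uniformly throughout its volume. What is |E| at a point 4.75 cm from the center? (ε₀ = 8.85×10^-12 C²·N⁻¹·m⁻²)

|E| ≈ 1.73×10^8 V/m

By spherical symmetry E is radial; choose a Gaussian sphere of radius r = 4.75 cm (r > R, so the entire charge is enclosed).
Q_enc = 43.5 μC = 4.35e-5 C.
By Gauss's law, ∮E·dA = E·4πr² = Q_enc/ε₀.
E = |Q_enc|/(4πε₀r²) = (4.35×10^-5)/(4π·8.85×10^-12·(0.0475)²) = 1.73e8 N/C.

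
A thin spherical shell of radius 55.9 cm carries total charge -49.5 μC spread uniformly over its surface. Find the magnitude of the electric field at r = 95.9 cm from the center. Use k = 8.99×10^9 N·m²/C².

Use a concentric Gaussian sphere at r = 95.9 cm (r > 55.9 cm).
The entire shell is enclosed: Q_enc = -4.95×10^-5 C.
Gauss's law: E·4πr² = Q_enc/ε₀.
E = k|Q_enc|/r² = (8.99×10^9)(4.95×10^-5)/(0.959)² = 4.84×10^5 N/C.

|E| = 4.84×10^5 N/C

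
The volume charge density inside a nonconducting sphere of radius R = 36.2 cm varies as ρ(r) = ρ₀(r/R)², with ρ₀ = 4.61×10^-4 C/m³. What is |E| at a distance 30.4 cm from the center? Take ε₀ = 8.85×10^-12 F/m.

E ≈ 2.23e6 V/m

Symmetry ⇒ E = E(r) r̂. Gaussian sphere of radius r = 30.4 cm (r < R).
Integrate the density: Q_enc = 4π ∫₀^r ρ₀(r'/R)^2 r'² dr' = 4πρ₀ r^5/(5·R²) = 2.296×10^-5 C.
By Gauss's law, ∮E·dA = E·4πr² = Q_enc/ε₀.
E = |Q_enc|/(4πε₀r²) = (2.296×10^-5)/(4π·8.85×10^-12·(0.304)²) = 2.23×10^6 N/C.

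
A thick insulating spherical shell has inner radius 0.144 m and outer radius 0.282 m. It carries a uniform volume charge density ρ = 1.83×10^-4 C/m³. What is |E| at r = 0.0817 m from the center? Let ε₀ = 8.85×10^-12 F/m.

Symmetry ⇒ E = E(r) r̂. Gaussian sphere of radius r = 0.0817 m (r < 0.144 m, inside the empty cavity).
Q_enc = 0 (all charge lies at larger r); Gauss's law gives E = 0.

E = 0 (no enclosed charge)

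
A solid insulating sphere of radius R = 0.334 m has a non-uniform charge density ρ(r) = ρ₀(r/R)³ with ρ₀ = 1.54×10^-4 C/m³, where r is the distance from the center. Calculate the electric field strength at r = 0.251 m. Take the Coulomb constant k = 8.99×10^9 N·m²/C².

E = 3.09e5 V/m

By spherical symmetry E is radial; choose a Gaussian sphere of radius r = 0.251 m (r < R).
Q_enc = ∫₀^r ρ(r')·4πr'² dr' = (4πρ₀/R³) ∫₀^r r'^5 dr' = 4πρ₀ r^6/(6·R³) = 2.165×10^-6 C.
By Gauss's law, ∮E·dA = E·4πr² = Q_enc/ε₀.
E = k|Q_enc|/r² = (8.99×10^9)(2.165×10^-6)/(0.251)² = 3.09×10^5 N/C.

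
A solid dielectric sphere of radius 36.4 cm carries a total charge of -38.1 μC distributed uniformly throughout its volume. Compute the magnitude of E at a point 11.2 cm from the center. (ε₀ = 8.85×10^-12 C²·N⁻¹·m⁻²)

Use a concentric Gaussian sphere at r = 11.2 cm (r < R).
For a uniform sphere the enclosed fraction is (r/R)³, so Q_enc = (-38.1 μC)(0.112/0.364)³ = -1.11×10^-6 C.
Since E is radial and uniform over the Gaussian sphere, Φ = E·4πr² = Q_enc/ε₀.
E = |Q_enc|/(4πε₀r²) = (1.11×10^-6)/(4π·8.85×10^-12·(0.112)²) = 7.96×10^5 N/C.

|E| ≈ 7.96×10^5 V/m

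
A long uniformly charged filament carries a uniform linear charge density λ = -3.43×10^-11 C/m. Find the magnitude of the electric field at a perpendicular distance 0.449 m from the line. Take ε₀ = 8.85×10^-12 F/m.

By cylindrical symmetry E is radial; use a coaxial Gaussian cylinder of radius 0.449 m and length L.
Q_enc = λL, so λ_enc = -3.43×10^-11 C/m.
Gauss's law: E·2πrL = λ_enc L/ε₀.
E = |λ_enc|/(2πε₀r) = (3.43×10^-11)/(2π·8.85×10^-12·0.449) = 1.37 N/C.

|E| = 1.37 N/C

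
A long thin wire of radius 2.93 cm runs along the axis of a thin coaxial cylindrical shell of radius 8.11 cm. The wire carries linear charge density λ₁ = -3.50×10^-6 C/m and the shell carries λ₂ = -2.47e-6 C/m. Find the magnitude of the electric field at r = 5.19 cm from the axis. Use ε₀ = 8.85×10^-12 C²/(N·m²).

Choose a coaxial cylinder of radius r = 5.19 cm (arbitrary length L) as the Gaussian surface (between the conductors, 2.93 cm < r < 8.11 cm).
Only the inner wire is enclosed; the outer shell contributes nothing inside itself. λ_enc = λ₁ = -3.50e-6 C/m.
Applying ∮E·dA = Q_enc/ε₀ with the end caps contributing no flux:
E = |λ_enc|/(2πε₀r) = (3.50e-6)/(2π·8.85×10^-12·0.0519) = 1.21×10^6 N/C.

E ≈ 1.21e6 N/C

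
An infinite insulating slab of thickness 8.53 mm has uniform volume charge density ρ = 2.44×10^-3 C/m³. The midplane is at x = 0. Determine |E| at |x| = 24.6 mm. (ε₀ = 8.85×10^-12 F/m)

E ≈ 1.18×10^6 V/m

The point |x| = 24.6 mm lies outside the slab (half-thickness 0.004265 m). A symmetric pillbox spanning the full slab encloses Q_enc = ρ·d·A.
Flux = 2EA ⇒ E = |ρ|d/(2ε₀), independent of distance outside.
E = (2.44e-3)(0.00853)/(2·8.85×10^-12) = 1.18×10^6 N/C.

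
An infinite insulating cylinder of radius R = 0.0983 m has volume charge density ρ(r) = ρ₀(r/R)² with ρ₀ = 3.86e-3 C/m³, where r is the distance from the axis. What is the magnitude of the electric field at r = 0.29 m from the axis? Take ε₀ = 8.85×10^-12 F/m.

E ≈ 3.63×10^6 N/C

By cylindrical symmetry E is radial; use a coaxial Gaussian cylinder of radius 0.29 m and length L (r > R, full charge per length enclosed).
λ_enc = 2π ∫₀^R ρ₀(r'/R)^2 r' dr' = 2πρ₀R²/4 = 5.859×10^-5 C/m.
Applying ∮E·dA = Q_enc/ε₀ with the end caps contributing no flux:
E = |λ_enc|/(2πε₀r) = (5.859×10^-5)/(2π·8.85×10^-12·0.29) = 3.63×10^6 N/C.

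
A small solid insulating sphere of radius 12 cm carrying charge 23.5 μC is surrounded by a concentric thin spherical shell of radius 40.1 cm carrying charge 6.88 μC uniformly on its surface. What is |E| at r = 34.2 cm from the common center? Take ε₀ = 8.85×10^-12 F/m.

E ≈ 1.81×10^6 N/C

By spherical symmetry E is radial; choose a Gaussian sphere of radius r = 34.2 cm (between the bodies, 12 cm < r < 40.1 cm).
Only the inner charge is enclosed; the outer shell contributes nothing inside itself. Q_enc = 23.5 μC = 2.35×10^-5 C.
Gauss's law: E·4πr² = Q_enc/ε₀.
E = |Q_enc|/(4πε₀r²) = (2.35e-5)/(4π·8.85×10^-12·(0.342)²) = 1.81×10^6 N/C.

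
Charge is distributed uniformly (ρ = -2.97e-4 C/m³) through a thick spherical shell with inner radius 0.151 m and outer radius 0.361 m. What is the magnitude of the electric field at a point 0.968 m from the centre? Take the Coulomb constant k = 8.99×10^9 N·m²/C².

By spherical symmetry E is radial; choose a Gaussian sphere of radius r = 0.968 m (r > 0.361 m, enclosing the whole shell).
Q_enc = ρ·(4π/3)(b³ − a³) = (-2.97×10^-4)·(4π/3)·((0.361)³ − (0.151)³) = -5.425e-5 C.
Applying ∮E·dA = Q_enc/ε₀ with Φ = E(4πr²):
E = k|Q_enc|/r² = (8.99×10^9)(5.425e-5)/(0.968)² = 5.20e5 N/C.

E = 5.20×10^5 N/C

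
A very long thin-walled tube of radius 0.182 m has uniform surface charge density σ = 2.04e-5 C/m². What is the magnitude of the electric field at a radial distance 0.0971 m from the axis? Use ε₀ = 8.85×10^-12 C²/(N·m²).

By cylindrical symmetry E is radial; use a coaxial Gaussian cylinder of radius 0.0971 m and length L (r < 0.182 m, inside the shell).
No charge is enclosed, so Gauss's law gives E·2πrL = 0 ⇒ E = 0.

E = 0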